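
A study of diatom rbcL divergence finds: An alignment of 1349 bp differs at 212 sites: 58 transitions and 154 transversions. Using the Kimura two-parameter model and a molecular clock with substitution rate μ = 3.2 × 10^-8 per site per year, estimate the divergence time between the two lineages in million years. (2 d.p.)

P = 58/1349 ≈ 0.042995 and Q = 154/1349 ≈ 0.114159.
Under the Kimura two-parameter model, d = −½ ln(1 − 2P − Q) − ¼ ln(1 − 2Q).
1 − 2P − Q = 0.799851, giving −½ ln(0.799851) = 0.111665.
1 − 2Q = 0.771682, giving −¼ ln(0.771682) = 0.064796.
d = 0.111665 + 0.064796 = 0.176461.
Under a molecular clock d = 2μt, so t = d/(2μ) = 0.176461 / (2 × 3.2 × 10^-8) = 2.76 million years.

2.76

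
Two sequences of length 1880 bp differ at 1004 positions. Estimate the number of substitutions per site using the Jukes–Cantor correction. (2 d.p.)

p = 1004/1880 ≈ 0.534043.
d = −(3/4) ln(1 − 4p/3) = −0.75 ln(1 − 0.712057) = −0.75 ln(0.287943)
  = −0.75 × (-1.244993) = 0.933745 substitutions/site.

0.93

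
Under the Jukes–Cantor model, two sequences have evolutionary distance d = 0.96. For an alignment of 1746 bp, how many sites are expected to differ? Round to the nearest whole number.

945

Invert JC69: p = (3/4)(1 − e^(−4d/3)) = 0.75 × (1 − e^(-1.28)) = 0.75 × (1 − 0.278037) = 0.541472.
Expected differing sites = pL ≈ 0.541472 × 1746 = 945.410112 ≈ 945.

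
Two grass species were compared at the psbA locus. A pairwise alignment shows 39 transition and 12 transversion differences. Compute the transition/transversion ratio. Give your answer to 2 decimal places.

3.25

R = 39/12 = 3.25.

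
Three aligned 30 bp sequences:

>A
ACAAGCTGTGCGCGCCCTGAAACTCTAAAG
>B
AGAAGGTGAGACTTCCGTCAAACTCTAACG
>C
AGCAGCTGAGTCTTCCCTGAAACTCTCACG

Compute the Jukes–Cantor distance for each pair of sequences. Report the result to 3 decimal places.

d(A,B) = 0.441, d(A,C) = 0.383, d(B,C) = 0.233

A–B: 10/30 sites differ → p ≈ 0.333333, d = −0.75 ln(1 − 0.444444) = 0.440839 ≈ 0.441.
A–C: 9/30 sites differ → p = 0.3, d = −0.75 ln(1 − 0.4) = 0.383119 ≈ 0.383.
B–C: 6/30 sites differ → p = 0.2, d = −0.75 ln(1 − 0.266667) = 0.232617 ≈ 0.233.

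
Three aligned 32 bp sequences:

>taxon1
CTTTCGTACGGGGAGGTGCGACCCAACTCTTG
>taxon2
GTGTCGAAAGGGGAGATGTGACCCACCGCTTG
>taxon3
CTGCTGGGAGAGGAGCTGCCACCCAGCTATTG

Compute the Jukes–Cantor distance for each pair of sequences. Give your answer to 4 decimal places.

taxon1–taxon2: 8/32 sites differ → p = 0.25, d = −0.75 ln(1 − 0.333333) = 0.304098 ≈ 0.3041.
taxon1–taxon3: 11/32 sites differ → p = 0.34375, d = −0.75 ln(1 − 0.458333) = 0.459828 ≈ 0.4598.
taxon2–taxon3: 12/32 sites differ → p = 0.375, d = −0.75 ln(1 − 0.5) = 0.519860 ≈ 0.5199.

d(taxon1,taxon2) = 0.3041, d(taxon1,taxon3) = 0.4598, d(taxon2,taxon3) = 0.5199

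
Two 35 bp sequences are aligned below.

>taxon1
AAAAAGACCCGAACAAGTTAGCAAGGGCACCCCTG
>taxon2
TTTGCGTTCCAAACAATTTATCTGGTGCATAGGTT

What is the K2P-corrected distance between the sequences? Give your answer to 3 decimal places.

0.875

Of 35 sites, 5 differences are transitions and 13 are transversions, so P = 5/35 ≈ 0.142857 and Q = 13/35 ≈ 0.371429.
Under the Kimura two-parameter model, d = −½ ln(1 − 2P − Q) − ¼ ln(1 − 2Q).
1 − 2P − Q = 0.342857, giving −½ ln(0.342857) = 0.535221.
1 − 2Q = 0.257142, giving −¼ ln(0.257142) = 0.339532.
d = 0.535221 + 0.339532 = 0.874753.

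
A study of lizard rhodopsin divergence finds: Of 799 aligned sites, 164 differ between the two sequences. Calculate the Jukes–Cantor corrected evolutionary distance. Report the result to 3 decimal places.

p = 164/799 ≈ 0.205257.
d = −(3/4) ln(1 − 4p/3) = −0.75 ln(1 − 0.273676) = −0.75 ln(0.726324)
  = −0.75 × (-0.319759) = 0.239819 substitutions/site.

0.240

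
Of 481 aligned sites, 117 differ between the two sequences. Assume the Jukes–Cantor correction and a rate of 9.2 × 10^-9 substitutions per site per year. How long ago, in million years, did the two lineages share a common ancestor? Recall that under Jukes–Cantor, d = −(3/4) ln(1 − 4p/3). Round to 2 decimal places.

15.98

p = 117/481 ≈ 0.243243.
d = −(3/4) ln(1 − 4p/3) = −0.75 ln(1 − 0.324324) = −0.75 ln(0.675676)
  = −0.75 × (-0.392042) = 0.294032 substitutions/site.
Under a molecular clock d = 2μt, so t = d/(2μ) = 0.294032 / (2 × 9.2 × 10^-9) = 15.98 million years.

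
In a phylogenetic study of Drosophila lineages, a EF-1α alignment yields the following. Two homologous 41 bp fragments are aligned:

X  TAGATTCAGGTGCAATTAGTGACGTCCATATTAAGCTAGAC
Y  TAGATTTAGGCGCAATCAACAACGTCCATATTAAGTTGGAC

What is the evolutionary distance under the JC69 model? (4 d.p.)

0.2260

The sequences differ at 8 of 41 sites (7, 11, 17, 19, 20, 21, 36, 38), so p = 8/41 ≈ 0.195122.
d = −(3/4) ln(1 − 4p/3) = −0.75 ln(1 − 0.260163) = −0.75 ln(0.739837)
  = −0.75 × (-0.301325) = 0.225994 substitutions/site.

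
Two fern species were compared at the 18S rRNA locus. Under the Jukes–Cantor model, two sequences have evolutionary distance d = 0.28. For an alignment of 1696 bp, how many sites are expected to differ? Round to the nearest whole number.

396

Invert JC69: p = (3/4)(1 − e^(−4d/3)) = 0.75 × (1 − e^(-0.373333)) = 0.75 × (1 − 0.688436) = 0.233673.
Expected differing sites = pL ≈ 0.233673 × 1696 = 396.309408 ≈ 396.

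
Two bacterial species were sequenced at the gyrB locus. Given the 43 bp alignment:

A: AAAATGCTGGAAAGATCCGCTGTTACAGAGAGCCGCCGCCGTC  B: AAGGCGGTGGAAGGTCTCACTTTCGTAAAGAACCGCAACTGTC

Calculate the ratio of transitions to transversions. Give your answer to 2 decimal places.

3.50

Transitions are A↔G and C↔T; transversions are all other mismatches.
Transitions: 14. Transversions: 4.
R = 14/4 = 3.50.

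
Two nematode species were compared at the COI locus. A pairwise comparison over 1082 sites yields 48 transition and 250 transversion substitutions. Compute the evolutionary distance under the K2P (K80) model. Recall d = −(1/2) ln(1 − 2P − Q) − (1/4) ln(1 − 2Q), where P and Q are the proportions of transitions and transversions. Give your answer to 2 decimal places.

P = 48/1082 ≈ 0.044362 and Q = 250/1082 ≈ 0.231054.
Under the Kimura two-parameter model, d = −½ ln(1 − 2P − Q) − ¼ ln(1 − 2Q).
1 − 2P − Q = 0.680222, giving −½ ln(0.680222) = 0.192668.
1 − 2Q = 0.537892, giving −¼ ln(0.537892) = 0.155024.
d = 0.192668 + 0.155024 = 0.347692.

0.35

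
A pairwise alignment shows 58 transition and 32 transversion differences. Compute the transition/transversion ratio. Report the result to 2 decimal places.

1.81

R = 58/32 = 1.8125 ≈ 1.81 (to 2 d.p.).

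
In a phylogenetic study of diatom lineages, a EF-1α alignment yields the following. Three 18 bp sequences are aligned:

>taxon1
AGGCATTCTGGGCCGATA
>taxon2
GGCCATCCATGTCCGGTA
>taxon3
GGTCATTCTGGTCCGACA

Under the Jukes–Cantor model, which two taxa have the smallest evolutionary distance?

taxon1 and taxon3

taxon1–taxon2: 7/18 differ, p = 0.389, d = 0.548.
taxon1–taxon3: 4/18 differ, p = 0.222, d = 0.264.
taxon2–taxon3: 6/18 differ, p = 0.333, d = 0.441.
The smallest distance is between taxon1 and taxon3.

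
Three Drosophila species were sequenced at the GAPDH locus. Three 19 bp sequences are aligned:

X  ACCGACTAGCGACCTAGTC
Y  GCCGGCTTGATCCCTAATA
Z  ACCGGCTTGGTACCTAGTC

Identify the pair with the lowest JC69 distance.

X and Z

X–Y: 8/19 differ, p = 0.421, d = 0.618.
X–Z: 4/19 differ, p = 0.211, d = 0.247.
Y–Z: 5/19 differ, p = 0.263, d = 0.324.
The smallest distance is between X and Z.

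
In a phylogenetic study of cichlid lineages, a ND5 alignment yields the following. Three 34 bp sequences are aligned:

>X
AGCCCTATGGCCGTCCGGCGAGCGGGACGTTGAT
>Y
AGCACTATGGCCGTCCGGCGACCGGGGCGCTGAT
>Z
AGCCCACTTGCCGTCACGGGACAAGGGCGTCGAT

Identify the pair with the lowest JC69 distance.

X–Y: 4/34 differ, p = 0.118, d = 0.128.
X–Z: 11/34 differ, p = 0.324, d = 0.423.
Y–Z: 11/34 differ, p = 0.324, d = 0.423.
The smallest distance is between X and Y.

X and Y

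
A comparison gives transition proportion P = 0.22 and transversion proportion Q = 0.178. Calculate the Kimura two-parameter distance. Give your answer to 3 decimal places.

Under the Kimura two-parameter model, d = −½ ln(1 − 2P − Q) − ¼ ln(1 − 2Q).
1 − 2P − Q = 0.382, giving −½ ln(0.382) = 0.481167.
1 − 2Q = 0.644, giving −¼ ln(0.644) = 0.110014.
d = 0.481167 + 0.110014 = 0.591181.

0.591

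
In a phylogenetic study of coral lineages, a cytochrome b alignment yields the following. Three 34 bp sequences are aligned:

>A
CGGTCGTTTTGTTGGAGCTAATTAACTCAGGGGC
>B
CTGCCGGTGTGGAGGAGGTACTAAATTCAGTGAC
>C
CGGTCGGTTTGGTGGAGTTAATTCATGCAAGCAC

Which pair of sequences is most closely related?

A and C

A–B: 12/34 differ, p = 0.353, d = 0.477.
A–C: 9/34 differ, p = 0.265, d = 0.326.
B–C: 12/34 differ, p = 0.353, d = 0.477.
The smallest distance is between A and C.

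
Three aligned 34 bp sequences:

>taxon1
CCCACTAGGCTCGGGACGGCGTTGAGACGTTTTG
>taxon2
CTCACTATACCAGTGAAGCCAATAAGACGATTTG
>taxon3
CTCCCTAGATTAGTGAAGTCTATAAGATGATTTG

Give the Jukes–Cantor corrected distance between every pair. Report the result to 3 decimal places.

d(taxon1,taxon2) = 0.477, d(taxon1,taxon3) = 0.535, d(taxon2,taxon3) = 0.241

taxon1–taxon2: 12/34 sites differ → p ≈ 0.352941, d = −0.75 ln(1 − 0.470588) = 0.476991 ≈ 0.477.
taxon1–taxon3: 13/34 sites differ → p ≈ 0.382353, d = −0.75 ln(1 − 0.509804) = 0.534712 ≈ 0.535.
taxon2–taxon3: 7/34 sites differ → p ≈ 0.205882, d = −0.75 ln(1 − 0.274509) = 0.240680 ≈ 0.241.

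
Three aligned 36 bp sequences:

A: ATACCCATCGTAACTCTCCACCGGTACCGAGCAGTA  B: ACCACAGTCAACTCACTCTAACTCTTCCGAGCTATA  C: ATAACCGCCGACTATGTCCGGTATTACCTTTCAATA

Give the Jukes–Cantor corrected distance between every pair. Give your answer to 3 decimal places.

d(A,B) = 0.745, d(A,C) = 0.745, d(B,C) = 0.912

A–B: 17/36 sites differ → p ≈ 0.472222, d = −0.75 ln(1 − 0.629629) = 0.744938 ≈ 0.745.
A–C: 17/36 sites differ → p ≈ 0.472222, d = −0.75 ln(1 − 0.629629) = 0.744938 ≈ 0.745.
B–C: 19/36 sites differ → p ≈ 0.527778, d = −0.75 ln(1 − 0.703704) = 0.912297 ≈ 0.912.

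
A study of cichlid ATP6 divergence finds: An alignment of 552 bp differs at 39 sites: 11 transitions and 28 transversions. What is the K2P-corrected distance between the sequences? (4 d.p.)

0.0742

P = 11/552 ≈ 0.019928 and Q = 28/552 ≈ 0.050725.
Under the Kimura two-parameter model, d = −½ ln(1 − 2P − Q) − ¼ ln(1 − 2Q).
1 − 2P − Q = 0.909419, giving −½ ln(0.909419) = 0.047475.
1 − 2Q = 0.89855, giving −¼ ln(0.89855) = 0.026743.
d = 0.047475 + 0.026743 = 0.074218.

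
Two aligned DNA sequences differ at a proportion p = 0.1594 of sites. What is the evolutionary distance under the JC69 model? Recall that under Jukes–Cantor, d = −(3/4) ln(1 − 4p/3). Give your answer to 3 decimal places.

d = −(3/4) ln(1 − 4p/3) = −0.75 ln(1 − 0.212533) = −0.75 ln(0.787467)
  = −0.75 × (-0.238934) = 0.179201 substitutions/site.

0.179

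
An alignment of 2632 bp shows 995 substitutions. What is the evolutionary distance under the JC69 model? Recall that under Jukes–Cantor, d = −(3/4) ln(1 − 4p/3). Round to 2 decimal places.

0.53

p = 995/2632 ≈ 0.37804.
d = −(3/4) ln(1 − 4p/3) = −0.75 ln(1 − 0.504053) = −0.75 ln(0.495947)
  = −0.75 × (-0.701286) = 0.525965 substitutions/site.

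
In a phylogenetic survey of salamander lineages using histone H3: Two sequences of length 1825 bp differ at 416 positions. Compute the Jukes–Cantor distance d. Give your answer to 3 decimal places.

p = 416/1825 ≈ 0.227945.
d = −(3/4) ln(1 − 4p/3) = −0.75 ln(1 − 0.303927) = −0.75 ln(0.696073)
  = −0.75 × (-0.362301) = 0.271726 substitutions/site.

0.272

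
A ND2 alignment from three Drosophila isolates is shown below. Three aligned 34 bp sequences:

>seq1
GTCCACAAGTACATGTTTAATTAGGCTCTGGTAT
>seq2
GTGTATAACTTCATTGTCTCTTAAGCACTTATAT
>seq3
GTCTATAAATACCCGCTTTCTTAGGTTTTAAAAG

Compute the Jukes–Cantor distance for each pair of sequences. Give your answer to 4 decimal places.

d(seq1,seq2) = 0.5972, d(seq1,seq3) = 0.5972, d(seq2,seq3) = 0.6655

seq1–seq2: 14/34 sites differ → p ≈ 0.411765, d = −0.75 ln(1 − 0.54902) = 0.597249 ≈ 0.5972.
seq1–seq3: 14/34 sites differ → p ≈ 0.411765, d = −0.75 ln(1 − 0.54902) = 0.597249 ≈ 0.5972.
seq2–seq3: 15/34 sites differ → p ≈ 0.441176, d = −0.75 ln(1 − 0.588235) = 0.665477 ≈ 0.6655.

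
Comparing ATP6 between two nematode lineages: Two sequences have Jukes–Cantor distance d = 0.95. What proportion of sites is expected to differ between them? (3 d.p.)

p = (3/4)(1 − e^(−4d/3)) = 0.75 × (1 − e^(-1.266667)) = 0.75 × (1 − 0.281769) = 0.538673.

0.539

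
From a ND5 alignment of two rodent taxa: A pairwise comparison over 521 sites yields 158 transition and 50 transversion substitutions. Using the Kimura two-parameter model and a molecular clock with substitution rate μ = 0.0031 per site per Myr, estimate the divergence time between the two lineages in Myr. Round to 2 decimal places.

P = 158/521 ≈ 0.303263 and Q = 50/521 ≈ 0.095969.
Under the Kimura two-parameter model, d = −½ ln(1 − 2P − Q) − ¼ ln(1 − 2Q).
1 − 2P − Q = 0.297505, giving −½ ln(0.297505) = 0.606162.
1 − 2Q = 0.808062, giving −¼ ln(0.808062) = 0.053279.
d = 0.606162 + 0.053279 = 0.659441.
Under a molecular clock d = 2μt, so t = d/(2μ) = 0.659441 / (2 × 0.0031) = 106.36 Myr.

106.36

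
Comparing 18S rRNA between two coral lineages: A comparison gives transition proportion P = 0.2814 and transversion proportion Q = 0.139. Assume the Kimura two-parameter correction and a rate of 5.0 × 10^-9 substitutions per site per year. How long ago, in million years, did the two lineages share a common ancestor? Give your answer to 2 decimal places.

68.64

Under the Kimura two-parameter model, d = −½ ln(1 − 2P − Q) − ¼ ln(1 − 2Q).
1 − 2P − Q = 0.2982, giving −½ ln(0.2982) = 0.604995.
1 − 2Q = 0.722, giving −¼ ln(0.722) = 0.081433.
d = 0.604995 + 0.081433 = 0.686428.
Under a molecular clock d = 2μt, so t = d/(2μ) = 0.686428 / (2 × 5.0 × 10^-9) = 68.64 million years.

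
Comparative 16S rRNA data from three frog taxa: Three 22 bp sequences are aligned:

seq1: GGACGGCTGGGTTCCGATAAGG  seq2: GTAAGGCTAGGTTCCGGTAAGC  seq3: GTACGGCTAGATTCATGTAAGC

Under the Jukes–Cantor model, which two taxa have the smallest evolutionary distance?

seq2 and seq3

seq1–seq2: 5/22 differ, p = 0.227, d = 0.271.
seq1–seq3: 7/22 differ, p = 0.318, d = 0.414.
seq2–seq3: 4/22 differ, p = 0.182, d = 0.208.
The smallest distance is between seq2 and seq3.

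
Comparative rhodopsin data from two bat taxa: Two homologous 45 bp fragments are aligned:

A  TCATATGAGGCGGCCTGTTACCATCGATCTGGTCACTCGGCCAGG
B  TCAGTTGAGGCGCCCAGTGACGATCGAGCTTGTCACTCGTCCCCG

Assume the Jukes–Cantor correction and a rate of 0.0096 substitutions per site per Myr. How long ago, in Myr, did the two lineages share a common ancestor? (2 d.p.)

15.41

The sequences differ at 11 of 45 sites, so p = 11/45 ≈ 0.244444.
d = −(3/4) ln(1 − 4p/3) = −0.75 ln(1 − 0.325925) = −0.75 ln(0.674075)
  = −0.75 × (-0.394414) = 0.295811 substitutions/site.
Under a molecular clock d = 2μt, so t = d/(2μ) = 0.295811 / (2 × 0.0096) = 15.41 Myr.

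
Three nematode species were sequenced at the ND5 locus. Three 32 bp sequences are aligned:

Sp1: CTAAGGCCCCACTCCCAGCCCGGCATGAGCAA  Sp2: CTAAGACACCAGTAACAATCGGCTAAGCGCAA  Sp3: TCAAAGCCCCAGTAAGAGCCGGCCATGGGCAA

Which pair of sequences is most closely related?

Sp1 and Sp3

Sp1–Sp2: 12/32 differ, p = 0.375, d = 0.520.
Sp1–Sp3: 10/32 differ, p = 0.313, d = 0.404.
Sp2–Sp3: 11/32 differ, p = 0.344, d = 0.460.
The smallest distance is between Sp1 and Sp3.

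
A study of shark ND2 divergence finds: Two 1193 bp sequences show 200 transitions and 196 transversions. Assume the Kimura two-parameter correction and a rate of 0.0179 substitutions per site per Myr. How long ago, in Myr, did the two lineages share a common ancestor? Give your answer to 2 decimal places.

P = 200/1193 ≈ 0.167645 and Q = 196/1193 ≈ 0.164292.
Under the Kimura two-parameter model, d = −½ ln(1 − 2P − Q) − ¼ ln(1 − 2Q).
1 − 2P − Q = 0.500418, giving −½ ln(0.500418) = 0.346156.
1 − 2Q = 0.671416, giving −¼ ln(0.671416) = 0.099592.
d = 0.346156 + 0.099592 = 0.445748.
Under a molecular clock d = 2μt, so t = d/(2μ) = 0.445748 / (2 × 0.0179) = 12.45 Myr.

12.45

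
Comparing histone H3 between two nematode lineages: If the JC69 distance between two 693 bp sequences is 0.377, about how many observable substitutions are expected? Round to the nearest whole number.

205

Invert JC69: p = (3/4)(1 − e^(−4d/3)) = 0.75 × (1 − e^(-0.502667)) = 0.75 × (1 − 0.604915) = 0.296314.
Expected differing sites = pL ≈ 0.296314 × 693 = 205.345602 ≈ 205.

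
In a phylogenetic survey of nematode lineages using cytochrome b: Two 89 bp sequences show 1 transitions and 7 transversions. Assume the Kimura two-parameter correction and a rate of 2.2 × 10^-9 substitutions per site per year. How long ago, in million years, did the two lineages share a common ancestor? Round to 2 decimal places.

21.84

P = 1/89 ≈ 0.011236 and Q = 7/89 ≈ 0.078652.
Under the Kimura two-parameter model, d = −½ ln(1 − 2P − Q) − ¼ ln(1 − 2Q).
1 − 2P − Q = 0.898876, giving −½ ln(0.898876) = 0.053305.
1 − 2Q = 0.842696, giving −¼ ln(0.842696) = 0.042787.
d = 0.053305 + 0.042787 = 0.096092.
Under a molecular clock d = 2μt, so t = d/(2μ) = 0.096092 / (2 × 2.2 × 10^-9) = 21.84 million years.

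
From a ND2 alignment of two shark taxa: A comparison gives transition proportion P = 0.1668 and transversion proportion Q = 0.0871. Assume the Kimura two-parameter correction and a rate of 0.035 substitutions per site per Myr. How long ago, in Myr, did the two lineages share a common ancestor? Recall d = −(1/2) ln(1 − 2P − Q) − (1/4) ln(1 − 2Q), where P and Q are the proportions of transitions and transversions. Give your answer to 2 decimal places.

4.58

Under the Kimura two-parameter model, d = −½ ln(1 − 2P − Q) − ¼ ln(1 − 2Q).
1 − 2P − Q = 0.5793, giving −½ ln(0.5793) = 0.272967.
1 − 2Q = 0.8258, giving −¼ ln(0.8258) = 0.047851.
d = 0.272967 + 0.047851 = 0.320818.
Under a molecular clock d = 2μt, so t = d/(2μ) = 0.320818 / (2 × 0.035) = 4.58 Myr.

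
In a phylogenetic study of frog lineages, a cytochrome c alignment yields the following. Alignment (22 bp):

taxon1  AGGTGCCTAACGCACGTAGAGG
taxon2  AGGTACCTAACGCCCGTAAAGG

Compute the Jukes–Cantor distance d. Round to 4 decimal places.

0.1505

The sequences differ at 3 of 22 sites (5, 14, 19), so p = 3/22 ≈ 0.136364.
d = −(3/4) ln(1 − 4p/3) = −0.75 ln(1 − 0.181819) = −0.75 ln(0.818181)
  = −0.75 × (-0.200672) = 0.150504 substitutions/site.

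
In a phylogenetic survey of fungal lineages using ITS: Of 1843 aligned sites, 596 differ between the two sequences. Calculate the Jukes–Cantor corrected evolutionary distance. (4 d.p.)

0.4231

p = 596/1843 ≈ 0.323386.
d = −(3/4) ln(1 − 4p/3) = −0.75 ln(1 − 0.431181) = −0.75 ln(0.568819)
  = −0.75 × (-0.564193) = 0.423145 substitutions/site.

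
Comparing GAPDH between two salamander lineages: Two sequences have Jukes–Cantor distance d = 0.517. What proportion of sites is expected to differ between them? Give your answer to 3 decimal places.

0.374

p = (3/4)(1 − e^(−4d/3)) = 0.75 × (1 − e^(-0.689333)) = 0.75 × (1 − 0.501911) = 0.373567.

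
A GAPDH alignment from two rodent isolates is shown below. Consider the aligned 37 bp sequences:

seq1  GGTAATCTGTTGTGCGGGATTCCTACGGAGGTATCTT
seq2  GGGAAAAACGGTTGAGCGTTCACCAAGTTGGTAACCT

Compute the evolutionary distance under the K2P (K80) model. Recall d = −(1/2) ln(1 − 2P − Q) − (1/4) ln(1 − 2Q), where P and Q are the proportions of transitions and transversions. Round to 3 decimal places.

Of 37 sites, 3 differences are transitions and 16 are transversions, so P = 3/37 ≈ 0.081081 and Q = 16/37 ≈ 0.432432.
Under the Kimura two-parameter model, d = −½ ln(1 − 2P − Q) − ¼ ln(1 − 2Q).
1 − 2P − Q = 0.405406, giving −½ ln(0.405406) = 0.451433.
1 − 2Q = 0.135136, giving −¼ ln(0.135136) = 0.500368.
d = 0.451433 + 0.500368 = 0.951801.

0.952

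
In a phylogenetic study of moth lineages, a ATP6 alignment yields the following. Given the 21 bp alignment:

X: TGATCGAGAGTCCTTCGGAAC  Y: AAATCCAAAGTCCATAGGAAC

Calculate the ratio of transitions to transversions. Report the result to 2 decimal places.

0.50

Transitions are A↔G and C↔T; transversions are all other mismatches.
Transitions: 2. Transversions: 4.
R = 2/4 = 0.50.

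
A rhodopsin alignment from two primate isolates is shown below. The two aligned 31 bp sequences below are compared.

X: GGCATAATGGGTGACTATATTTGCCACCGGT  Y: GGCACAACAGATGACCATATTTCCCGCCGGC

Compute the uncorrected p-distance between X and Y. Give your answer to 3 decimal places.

0.258

The sequences differ at 8 of 31 positions (sites 5, 8, 9, 11, 16, 23, 26, 31).
p = 8/31 = 0.258064… ≈ 0.258 (to 3 d.p.).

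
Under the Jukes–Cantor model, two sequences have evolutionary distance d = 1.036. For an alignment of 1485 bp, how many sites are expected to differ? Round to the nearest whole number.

834

Invert JC69: p = (3/4)(1 − e^(−4d/3)) = 0.75 × (1 − e^(-1.381333)) = 0.75 × (1 − 0.251243) = 0.561568.
Expected differing sites = pL ≈ 0.561568 × 1485 = 833.92848 ≈ 834.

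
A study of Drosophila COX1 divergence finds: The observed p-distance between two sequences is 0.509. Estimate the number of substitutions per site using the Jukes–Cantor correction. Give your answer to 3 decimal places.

0.851

d = −(3/4) ln(1 − 4p/3) = −0.75 ln(1 − 0.678667) = −0.75 ln(0.321333)
  = −0.75 × (-1.135277) = 0.851458 substitutions/site.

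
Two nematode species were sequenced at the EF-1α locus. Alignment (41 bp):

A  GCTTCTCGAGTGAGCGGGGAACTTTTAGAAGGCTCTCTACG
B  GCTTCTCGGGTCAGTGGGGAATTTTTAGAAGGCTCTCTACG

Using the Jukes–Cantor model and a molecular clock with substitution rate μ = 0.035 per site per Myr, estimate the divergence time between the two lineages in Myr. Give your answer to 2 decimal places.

1.49

The sequences differ at 4 of 41 sites (9, 12, 15, 22), so p = 4/41 ≈ 0.097561.
d = −(3/4) ln(1 − 4p/3) = −0.75 ln(1 − 0.130081) = −0.75 ln(0.869919)
  = −0.75 × (-0.139355) = 0.104516 substitutions/site.
Under a molecular clock d = 2μt, so t = d/(2μ) = 0.104516 / (2 × 0.035) = 1.49 Myr.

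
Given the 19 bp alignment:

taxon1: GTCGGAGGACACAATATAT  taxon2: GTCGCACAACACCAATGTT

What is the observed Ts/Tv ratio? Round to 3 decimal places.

0.143

Transitions are A↔G and C↔T; transversions are all other mismatches.
Transitions: 1. Transversions: 7.
R = 1/7 = 0.142857… ≈ 0.143 (to 3 d.p.).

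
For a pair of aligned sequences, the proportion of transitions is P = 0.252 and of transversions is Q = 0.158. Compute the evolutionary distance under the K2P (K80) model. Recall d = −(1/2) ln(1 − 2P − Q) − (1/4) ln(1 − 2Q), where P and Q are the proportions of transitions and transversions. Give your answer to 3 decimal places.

0.637

Under the Kimura two-parameter model, d = −½ ln(1 − 2P − Q) − ¼ ln(1 − 2Q).
1 − 2P − Q = 0.338, giving −½ ln(0.338) = 0.542355.
1 − 2Q = 0.684, giving −¼ ln(0.684) = 0.094949.
d = 0.542355 + 0.094949 = 0.637304.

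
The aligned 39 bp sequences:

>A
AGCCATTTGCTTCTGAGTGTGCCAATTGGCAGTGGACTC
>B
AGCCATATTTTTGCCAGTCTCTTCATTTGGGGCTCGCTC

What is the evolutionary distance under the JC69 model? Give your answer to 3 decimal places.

0.717

The sequences differ at 18 of 39 sites, so p = 18/39 ≈ 0.461538.
d = −(3/4) ln(1 − 4p/3) = −0.75 ln(1 − 0.615384) = −0.75 ln(0.384616)
  = −0.75 × (-0.955510) = 0.716633 substitutions/site.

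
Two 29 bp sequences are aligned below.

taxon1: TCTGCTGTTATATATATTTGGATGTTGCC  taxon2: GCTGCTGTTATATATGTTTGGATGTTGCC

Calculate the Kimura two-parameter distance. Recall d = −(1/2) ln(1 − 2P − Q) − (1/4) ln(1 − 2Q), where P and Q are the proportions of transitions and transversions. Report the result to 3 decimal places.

0.072

Of 29 sites, 1 differences are transitions and 1 are transversions, so P = 1/29 ≈ 0.034483 and Q = 1/29 ≈ 0.034483.
Under the Kimura two-parameter model, d = −½ ln(1 − 2P − Q) − ¼ ln(1 − 2Q).
1 − 2P − Q = 0.896551, giving −½ ln(0.896551) = 0.054600.
1 − 2Q = 0.931034, giving −¼ ln(0.931034) = 0.017865.
d = 0.054600 + 0.017865 = 0.072465.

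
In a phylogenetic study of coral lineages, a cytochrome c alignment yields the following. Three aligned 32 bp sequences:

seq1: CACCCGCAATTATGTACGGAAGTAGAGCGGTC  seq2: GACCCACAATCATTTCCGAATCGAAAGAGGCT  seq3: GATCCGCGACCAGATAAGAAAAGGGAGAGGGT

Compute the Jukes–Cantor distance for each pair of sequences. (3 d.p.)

d(seq1,seq2) = 0.585, d(seq1,seq3) = 0.736, d(seq2,seq3) = 0.585

seq1–seq2: 13/32 sites differ → p = 0.40625, d = −0.75 ln(1 − 0.541667) = 0.585119 ≈ 0.585.
seq1–seq3: 15/32 sites differ → p = 0.46875, d = −0.75 ln(1 − 0.625) = 0.735622 ≈ 0.736.
seq2–seq3: 13/32 sites differ → p = 0.40625, d = −0.75 ln(1 − 0.541667) = 0.585119 ≈ 0.585.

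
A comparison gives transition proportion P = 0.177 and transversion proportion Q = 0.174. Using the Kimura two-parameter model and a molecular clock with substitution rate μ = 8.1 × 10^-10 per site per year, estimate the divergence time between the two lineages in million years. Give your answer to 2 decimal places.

Under the Kimura two-parameter model, d = −½ ln(1 − 2P − Q) − ¼ ln(1 − 2Q).
1 − 2P − Q = 0.472, giving −½ ln(0.472) = 0.375388.
1 − 2Q = 0.652, giving −¼ ln(0.652) = 0.106928.
d = 0.375388 + 0.106928 = 0.482316.
Under a molecular clock d = 2μt, so t = d/(2μ) = 0.482316 / (2 × 8.1 × 10^-10) = 297.73 million years.

297.73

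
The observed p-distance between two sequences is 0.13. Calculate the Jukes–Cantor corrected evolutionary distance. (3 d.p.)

d = −(3/4) ln(1 − 4p/3) = −0.75 ln(1 − 0.173333) = −0.75 ln(0.826667)
  = −0.75 × (-0.190353) = 0.142765 substitutions/site.

0.143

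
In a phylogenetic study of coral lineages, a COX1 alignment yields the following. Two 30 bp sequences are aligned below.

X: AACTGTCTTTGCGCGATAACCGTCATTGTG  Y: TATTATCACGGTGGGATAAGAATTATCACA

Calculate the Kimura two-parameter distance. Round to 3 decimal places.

1.135

Of 30 sites, 10 differences are transitions and 6 are transversions, so P = 10/30 ≈ 0.333333 and Q = 6/30 = 0.2.
Under the Kimura two-parameter model, d = −½ ln(1 − 2P − Q) − ¼ ln(1 − 2Q).
1 − 2P − Q = 0.133334, giving −½ ln(0.133334) = 1.007449.
1 − 2Q = 0.6, giving −¼ ln(0.6) = 0.127706.
d = 1.007449 + 0.127706 = 1.135155.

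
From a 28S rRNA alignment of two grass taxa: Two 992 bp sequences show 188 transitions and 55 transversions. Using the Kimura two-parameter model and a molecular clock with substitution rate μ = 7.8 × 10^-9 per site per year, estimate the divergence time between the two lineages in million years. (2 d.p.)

20.15

P = 188/992 ≈ 0.189516 and Q = 55/992 ≈ 0.055444.
Under the Kimura two-parameter model, d = −½ ln(1 − 2P − Q) − ¼ ln(1 − 2Q).
1 − 2P − Q = 0.565524, giving −½ ln(0.565524) = 0.285001.
1 − 2Q = 0.889112, giving −¼ ln(0.889112) = 0.029383.
d = 0.285001 + 0.029383 = 0.314384.
Under a molecular clock d = 2μt, so t = d/(2μ) = 0.314384 / (2 × 7.8 × 10^-9) = 20.15 million years.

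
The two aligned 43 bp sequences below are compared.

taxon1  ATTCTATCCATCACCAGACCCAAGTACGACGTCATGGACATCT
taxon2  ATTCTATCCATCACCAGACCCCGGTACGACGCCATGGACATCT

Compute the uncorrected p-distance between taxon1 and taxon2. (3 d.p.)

The sequences differ at 3 of 43 positions (sites 22, 23, 32).
p = 3/43 = 0.069767… ≈ 0.070 (to 3 d.p.).

0.070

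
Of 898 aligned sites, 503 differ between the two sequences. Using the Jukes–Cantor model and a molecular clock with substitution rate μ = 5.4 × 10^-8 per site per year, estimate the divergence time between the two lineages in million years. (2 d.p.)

p = 503/898 ≈ 0.560134.
d = −(3/4) ln(1 − 4p/3) = −0.75 ln(1 − 0.746845) = −0.75 ln(0.253155)
  = −0.75 × (-1.373753) = 1.030315 substitutions/site.
Under a molecular clock d = 2μt, so t = d/(2μ) = 1.030315 / (2 × 5.4 × 10^-8) = 9.54 million years.

9.54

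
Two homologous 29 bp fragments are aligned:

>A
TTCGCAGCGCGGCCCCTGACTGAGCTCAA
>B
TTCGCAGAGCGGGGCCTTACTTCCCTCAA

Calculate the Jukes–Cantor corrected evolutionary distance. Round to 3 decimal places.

0.291

The sequences differ at 7 of 29 sites (8, 13, 14, 18, 22, 23, 24), so p = 7/29 ≈ 0.241379.
d = −(3/4) ln(1 − 4p/3) = −0.75 ln(1 − 0.321839) = −0.75 ln(0.678161)
  = −0.75 × (-0.388371) = 0.291278 substitutions/site.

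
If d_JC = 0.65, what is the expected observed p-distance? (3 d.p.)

p = (3/4)(1 − e^(−4d/3)) = 0.75 × (1 − e^(-0.866667)) = 0.75 × (1 − 0.420350) = 0.434738.

0.435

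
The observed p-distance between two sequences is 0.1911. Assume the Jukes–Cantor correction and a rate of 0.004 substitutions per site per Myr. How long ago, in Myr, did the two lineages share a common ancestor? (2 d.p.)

27.57

d = −(3/4) ln(1 − 4p/3) = −0.75 ln(1 − 0.2548) = −0.75 ln(0.7452)
  = −0.75 × (-0.294103) = 0.220577 substitutions/site.
Under a molecular clock d = 2μt, so t = d/(2μ) = 0.220577 / (2 × 0.004) = 27.57 Myr.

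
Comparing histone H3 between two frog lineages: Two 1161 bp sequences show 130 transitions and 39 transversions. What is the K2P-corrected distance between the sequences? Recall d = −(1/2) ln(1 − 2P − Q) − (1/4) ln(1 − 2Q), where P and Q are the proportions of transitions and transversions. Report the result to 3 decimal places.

0.166

P = 130/1161 ≈ 0.111972 and Q = 39/1161 ≈ 0.033592.
Under the Kimura two-parameter model, d = −½ ln(1 − 2P − Q) − ¼ ln(1 − 2Q).
1 − 2P − Q = 0.742464, giving −½ ln(0.742464) = 0.148890.
1 − 2Q = 0.932816, giving −¼ ln(0.932816) = 0.017387.
d = 0.148890 + 0.017387 = 0.166277.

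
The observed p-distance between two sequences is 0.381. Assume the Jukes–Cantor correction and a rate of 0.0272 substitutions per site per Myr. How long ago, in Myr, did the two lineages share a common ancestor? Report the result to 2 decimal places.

d = −(3/4) ln(1 − 4p/3) = −0.75 ln(1 − 0.508) = −0.75 ln(0.492)
  = −0.75 × (-0.709277) = 0.531958 substitutions/site.
Under a molecular clock d = 2μt, so t = d/(2μ) = 0.531958 / (2 × 0.0272) = 9.78 Myr.

9.78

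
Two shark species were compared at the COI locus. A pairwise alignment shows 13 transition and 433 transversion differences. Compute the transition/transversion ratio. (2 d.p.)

0.03

R = 13/433 = 0.030023… ≈ 0.03 (to 2 d.p.).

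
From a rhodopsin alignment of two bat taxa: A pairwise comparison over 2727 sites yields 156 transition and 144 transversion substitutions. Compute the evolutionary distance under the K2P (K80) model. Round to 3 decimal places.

P = 156/2727 ≈ 0.057206 and Q = 144/2727 ≈ 0.052805.
Under the Kimura two-parameter model, d = −½ ln(1 − 2P − Q) − ¼ ln(1 − 2Q).
1 − 2P − Q = 0.832783, giving −½ ln(0.832783) = 0.091491.
1 − 2Q = 0.89439, giving −¼ ln(0.89439) = 0.027903.
d = 0.091491 + 0.027903 = 0.119394.

0.119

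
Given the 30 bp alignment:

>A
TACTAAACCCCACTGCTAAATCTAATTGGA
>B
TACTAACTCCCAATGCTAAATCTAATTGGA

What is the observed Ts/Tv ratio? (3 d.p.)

0.500

Transitions are A↔G and C↔T; transversions are all other mismatches.
Transitions: 1. Transversions: 2.
R = 1/2 = 0.500.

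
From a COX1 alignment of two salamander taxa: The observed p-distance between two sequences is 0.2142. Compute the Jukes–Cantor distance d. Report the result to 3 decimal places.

d = −(3/4) ln(1 − 4p/3) = −0.75 ln(1 − 0.2856) = −0.75 ln(0.7144)
  = −0.75 × (-0.336312) = 0.252234 substitutions/site.

0.252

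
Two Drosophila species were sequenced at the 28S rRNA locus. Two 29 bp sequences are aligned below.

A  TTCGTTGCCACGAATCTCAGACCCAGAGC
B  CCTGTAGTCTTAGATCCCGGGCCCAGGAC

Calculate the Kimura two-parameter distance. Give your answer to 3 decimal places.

Of 29 sites, 12 differences are transitions and 2 are transversions, so P = 12/29 ≈ 0.413793 and Q = 2/29 ≈ 0.068966.
Under the Kimura two-parameter model, d = −½ ln(1 − 2P − Q) − ¼ ln(1 − 2Q).
1 − 2P − Q = 0.103448, giving −½ ln(0.103448) = 1.134343.
1 − 2Q = 0.862068, giving −¼ ln(0.862068) = 0.037105.
d = 1.134343 + 0.037105 = 1.171448.

1.171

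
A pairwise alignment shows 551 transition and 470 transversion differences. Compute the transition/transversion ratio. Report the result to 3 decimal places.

1.172

R = 551/470 = 1.172340… ≈ 1.172 (to 3 d.p.).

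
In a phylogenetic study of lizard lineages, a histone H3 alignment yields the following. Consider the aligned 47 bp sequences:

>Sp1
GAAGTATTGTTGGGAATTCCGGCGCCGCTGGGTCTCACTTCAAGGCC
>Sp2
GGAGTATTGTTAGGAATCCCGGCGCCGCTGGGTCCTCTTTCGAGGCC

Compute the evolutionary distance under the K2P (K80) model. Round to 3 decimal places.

0.203

Of 47 sites, 7 differences are transitions and 1 are transversions, so P = 7/47 ≈ 0.148936 and Q = 1/47 ≈ 0.021277.
Under the Kimura two-parameter model, d = −½ ln(1 − 2P − Q) − ¼ ln(1 − 2Q).
1 − 2P − Q = 0.680851, giving −½ ln(0.680851) = 0.192206.
1 − 2Q = 0.957446, giving −¼ ln(0.957446) = 0.010871.
d = 0.192206 + 0.010871 = 0.203077.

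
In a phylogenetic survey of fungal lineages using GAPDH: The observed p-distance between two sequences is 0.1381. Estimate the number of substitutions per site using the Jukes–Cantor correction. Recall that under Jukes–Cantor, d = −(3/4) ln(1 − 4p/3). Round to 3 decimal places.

0.153

d = −(3/4) ln(1 − 4p/3) = −0.75 ln(1 − 0.184133) = −0.75 ln(0.815867)
  = −0.75 × (-0.203504) = 0.152628 substitutions/site.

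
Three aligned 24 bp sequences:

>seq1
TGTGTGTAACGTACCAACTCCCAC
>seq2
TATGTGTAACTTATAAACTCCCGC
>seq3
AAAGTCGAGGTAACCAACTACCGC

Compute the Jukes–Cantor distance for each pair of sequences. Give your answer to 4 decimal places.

d(seq1,seq2) = 0.2441, d(seq1,seq3) = 0.7083, d(seq2,seq3) = 0.6082

seq1–seq2: 5/24 sites differ → p ≈ 0.208333, d = −0.75 ln(1 − 0.277777) = 0.244066 ≈ 0.2441.
seq1–seq3: 11/24 sites differ → p ≈ 0.458333, d = −0.75 ln(1 − 0.611111) = 0.708346 ≈ 0.7083.
seq2–seq3: 10/24 sites differ → p ≈ 0.416667, d = −0.75 ln(1 − 0.555556) = 0.608198 ≈ 0.6082.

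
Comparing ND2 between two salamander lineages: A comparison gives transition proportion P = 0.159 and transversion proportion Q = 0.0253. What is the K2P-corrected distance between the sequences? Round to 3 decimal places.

0.223

Under the Kimura two-parameter model, d = −½ ln(1 − 2P − Q) − ¼ ln(1 − 2Q).
1 − 2P − Q = 0.6567, giving −½ ln(0.6567) = 0.210264.
1 − 2Q = 0.9494, giving −¼ ln(0.9494) = 0.012981.
d = 0.210264 + 0.012981 = 0.223245.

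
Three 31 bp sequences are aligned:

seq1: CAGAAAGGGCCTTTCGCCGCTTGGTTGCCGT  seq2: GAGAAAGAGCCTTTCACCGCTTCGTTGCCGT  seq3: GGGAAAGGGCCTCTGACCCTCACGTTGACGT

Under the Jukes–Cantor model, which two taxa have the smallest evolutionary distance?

seq1–seq2: 4/31 differ, p = 0.129, d = 0.142.
seq1–seq3: 11/31 differ, p = 0.355, d = 0.481.
seq2–seq3: 9/31 differ, p = 0.290, d = 0.367.
The smallest distance is between seq1 and seq2.

seq1 and seq2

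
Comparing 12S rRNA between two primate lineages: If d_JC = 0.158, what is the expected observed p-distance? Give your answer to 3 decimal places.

0.142

p = (3/4)(1 − e^(−4d/3)) = 0.75 × (1 − e^(-0.210667)) = 0.75 × (1 − 0.810044) = 0.142467.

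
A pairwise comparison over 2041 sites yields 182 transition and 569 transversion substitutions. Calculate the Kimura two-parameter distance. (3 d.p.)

P = 182/2041 ≈ 0.089172 and Q = 569/2041 ≈ 0.278785.
Under the Kimura two-parameter model, d = −½ ln(1 − 2P − Q) − ¼ ln(1 − 2Q).
1 − 2P − Q = 0.542871, giving −½ ln(0.542871) = 0.305442.
1 − 2Q = 0.44243, giving −¼ ln(0.44243) = 0.203868.
d = 0.305442 + 0.203868 = 0.509310.

0.509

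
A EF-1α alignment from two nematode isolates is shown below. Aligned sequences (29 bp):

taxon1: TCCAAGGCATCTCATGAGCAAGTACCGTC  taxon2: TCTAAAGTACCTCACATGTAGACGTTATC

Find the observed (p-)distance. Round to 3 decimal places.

The sequences differ at 15 of 29 positions.
p = 15/29 = 0.517241… ≈ 0.517 (to 3 d.p.).

0.517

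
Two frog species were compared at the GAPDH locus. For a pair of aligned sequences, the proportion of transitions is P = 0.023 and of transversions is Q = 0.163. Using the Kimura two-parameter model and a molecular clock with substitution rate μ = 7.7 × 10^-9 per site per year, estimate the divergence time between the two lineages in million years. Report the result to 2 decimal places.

14.02

Under the Kimura two-parameter model, d = −½ ln(1 − 2P − Q) − ¼ ln(1 − 2Q).
1 − 2P − Q = 0.791, giving −½ ln(0.791) = 0.117229.
1 − 2Q = 0.674, giving −¼ ln(0.674) = 0.098631.
d = 0.117229 + 0.098631 = 0.215860.
Under a molecular clock d = 2μt, so t = d/(2μ) = 0.215860 / (2 × 7.7 × 10^-9) = 14.02 million years.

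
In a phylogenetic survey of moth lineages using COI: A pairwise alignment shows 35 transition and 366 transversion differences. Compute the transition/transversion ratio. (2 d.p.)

0.10

R = 35/366 = 0.095628… ≈ 0.10 (to 2 d.p.).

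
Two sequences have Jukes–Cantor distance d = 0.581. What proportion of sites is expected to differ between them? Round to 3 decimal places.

p = (3/4)(1 − e^(−4d/3)) = 0.75 × (1 − e^(-0.774667)) = 0.75 × (1 − 0.460857) = 0.404357.

0.404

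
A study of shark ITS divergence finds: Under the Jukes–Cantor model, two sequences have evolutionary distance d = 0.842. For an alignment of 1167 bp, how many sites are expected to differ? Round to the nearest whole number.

590

Invert JC69: p = (3/4)(1 − e^(−4d/3)) = 0.75 × (1 − e^(-1.122667)) = 0.75 × (1 − 0.325411) = 0.505942.
Expected differing sites = pL ≈ 0.505942 × 1167 = 590.434314 ≈ 590.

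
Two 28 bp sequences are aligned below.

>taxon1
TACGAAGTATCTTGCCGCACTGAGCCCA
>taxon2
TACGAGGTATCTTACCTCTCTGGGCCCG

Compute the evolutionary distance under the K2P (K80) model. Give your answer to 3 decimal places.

0.259

Of 28 sites, 4 differences are transitions and 2 are transversions, so P = 4/28 ≈ 0.142857 and Q = 2/28 ≈ 0.071429.
Under the Kimura two-parameter model, d = −½ ln(1 − 2P − Q) − ¼ ln(1 − 2Q).
1 − 2P − Q = 0.642857, giving −½ ln(0.642857) = 0.220916.
1 − 2Q = 0.857142, giving −¼ ln(0.857142) = 0.038538.
d = 0.220916 + 0.038538 = 0.259454.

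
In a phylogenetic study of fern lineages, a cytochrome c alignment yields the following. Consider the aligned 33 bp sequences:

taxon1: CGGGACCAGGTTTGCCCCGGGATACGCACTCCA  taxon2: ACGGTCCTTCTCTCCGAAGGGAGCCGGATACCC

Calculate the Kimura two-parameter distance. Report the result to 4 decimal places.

Of 33 sites, 2 differences are transitions and 15 are transversions, so P = 2/33 ≈ 0.060606 and Q = 15/33 ≈ 0.454545.
Under the Kimura two-parameter model, d = −½ ln(1 − 2P − Q) − ¼ ln(1 − 2Q).
1 − 2P − Q = 0.424243, giving −½ ln(0.424243) = 0.428724.
1 − 2Q = 0.09091, giving −¼ ln(0.09091) = 0.599471.
d = 0.428724 + 0.599471 = 1.028195.

1.0282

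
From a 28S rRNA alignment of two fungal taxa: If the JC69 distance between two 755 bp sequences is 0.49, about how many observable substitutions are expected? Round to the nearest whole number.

Invert JC69: p = (3/4)(1 − e^(−4d/3)) = 0.75 × (1 − e^(-0.653333)) = 0.75 × (1 − 0.520309) = 0.359768.
Expected differing sites = pL ≈ 0.359768 × 755 = 271.62484 ≈ 272.

272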